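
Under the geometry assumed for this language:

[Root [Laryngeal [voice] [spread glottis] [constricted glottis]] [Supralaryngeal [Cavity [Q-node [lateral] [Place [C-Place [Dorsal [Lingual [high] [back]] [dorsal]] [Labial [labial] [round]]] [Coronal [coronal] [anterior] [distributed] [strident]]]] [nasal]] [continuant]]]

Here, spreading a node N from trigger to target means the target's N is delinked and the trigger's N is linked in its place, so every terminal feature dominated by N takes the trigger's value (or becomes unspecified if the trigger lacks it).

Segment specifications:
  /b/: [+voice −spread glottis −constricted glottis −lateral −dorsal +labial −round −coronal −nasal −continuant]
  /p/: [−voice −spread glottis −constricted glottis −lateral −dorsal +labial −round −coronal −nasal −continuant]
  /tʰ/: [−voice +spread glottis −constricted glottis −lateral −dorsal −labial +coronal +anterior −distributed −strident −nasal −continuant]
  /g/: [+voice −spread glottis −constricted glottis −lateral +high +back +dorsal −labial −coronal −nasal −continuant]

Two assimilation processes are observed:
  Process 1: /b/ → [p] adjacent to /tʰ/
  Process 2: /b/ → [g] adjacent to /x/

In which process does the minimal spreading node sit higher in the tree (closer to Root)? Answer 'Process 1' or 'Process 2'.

Process 1

Process 1: the feature that changes is [voice]; the minimal node is [voice] (depth 2).
Process 2: the features that change are [labial], [round], [dorsal], [high], [back]; the minimal node is C-Place (depth 5).
Depth 2 < depth 5; Process 1 involves the structurally higher constituent [voice].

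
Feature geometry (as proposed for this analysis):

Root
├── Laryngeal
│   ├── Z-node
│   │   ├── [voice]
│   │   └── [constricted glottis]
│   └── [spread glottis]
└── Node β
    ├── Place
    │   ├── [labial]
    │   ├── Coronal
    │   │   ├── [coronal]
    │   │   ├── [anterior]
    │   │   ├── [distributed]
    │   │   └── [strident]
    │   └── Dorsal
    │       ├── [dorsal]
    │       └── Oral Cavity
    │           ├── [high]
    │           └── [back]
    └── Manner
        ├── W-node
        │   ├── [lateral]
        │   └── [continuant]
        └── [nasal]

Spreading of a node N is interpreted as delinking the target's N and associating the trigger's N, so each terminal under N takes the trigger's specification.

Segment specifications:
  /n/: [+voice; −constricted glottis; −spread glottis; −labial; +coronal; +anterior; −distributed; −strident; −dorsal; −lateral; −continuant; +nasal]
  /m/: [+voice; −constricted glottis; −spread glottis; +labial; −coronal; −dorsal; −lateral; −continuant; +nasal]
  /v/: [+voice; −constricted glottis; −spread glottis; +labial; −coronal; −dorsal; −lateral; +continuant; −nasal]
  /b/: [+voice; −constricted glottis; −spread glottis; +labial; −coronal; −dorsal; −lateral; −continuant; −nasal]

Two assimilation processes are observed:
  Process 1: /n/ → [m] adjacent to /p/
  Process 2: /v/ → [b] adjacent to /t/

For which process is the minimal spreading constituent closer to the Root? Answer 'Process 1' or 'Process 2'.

Process 1

Process 1: the features that change are [labial], [coronal], [anterior], [distributed], [strident]; the minimal node is Place (depth 2).
Process 2: the feature that changes is [continuant]; the minimal node is [continuant] (depth 4).
Place is closer to Root than [continuant], so Process 1 spreads the higher node.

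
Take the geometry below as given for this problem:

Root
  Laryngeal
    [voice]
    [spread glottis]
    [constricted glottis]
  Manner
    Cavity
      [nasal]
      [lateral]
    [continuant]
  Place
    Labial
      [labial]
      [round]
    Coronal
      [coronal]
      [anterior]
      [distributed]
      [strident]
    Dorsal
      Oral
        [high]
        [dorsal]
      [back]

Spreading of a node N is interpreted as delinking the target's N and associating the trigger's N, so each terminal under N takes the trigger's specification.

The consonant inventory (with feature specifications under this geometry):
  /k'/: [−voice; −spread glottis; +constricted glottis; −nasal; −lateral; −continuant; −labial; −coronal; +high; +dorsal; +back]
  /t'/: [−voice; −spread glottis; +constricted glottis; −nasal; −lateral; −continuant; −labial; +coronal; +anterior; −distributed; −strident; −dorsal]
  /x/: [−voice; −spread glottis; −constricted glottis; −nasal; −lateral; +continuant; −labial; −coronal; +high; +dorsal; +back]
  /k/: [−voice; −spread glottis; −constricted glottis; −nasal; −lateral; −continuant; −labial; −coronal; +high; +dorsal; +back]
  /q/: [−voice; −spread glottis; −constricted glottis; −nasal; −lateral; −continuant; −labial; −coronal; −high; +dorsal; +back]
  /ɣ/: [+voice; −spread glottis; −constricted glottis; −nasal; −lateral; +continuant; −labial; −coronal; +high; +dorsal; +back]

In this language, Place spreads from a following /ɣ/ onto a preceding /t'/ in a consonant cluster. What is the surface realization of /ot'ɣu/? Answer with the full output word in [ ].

Terminals under Place in this geometry: [labial], [round], [coronal], [anterior], [distributed], [strident], [high], [dorsal], [back].
The target acquires /ɣ/'s values for everything under Place — [−labial], [−coronal], [+high], [+dorsal], [+back] — while keeping its own [voice], [spread glottis], [constricted glottis], ….
This feature bundle is that of [k'], so /ot'ɣu/ surfaces as [ok'ɣu].

[ok'ɣu]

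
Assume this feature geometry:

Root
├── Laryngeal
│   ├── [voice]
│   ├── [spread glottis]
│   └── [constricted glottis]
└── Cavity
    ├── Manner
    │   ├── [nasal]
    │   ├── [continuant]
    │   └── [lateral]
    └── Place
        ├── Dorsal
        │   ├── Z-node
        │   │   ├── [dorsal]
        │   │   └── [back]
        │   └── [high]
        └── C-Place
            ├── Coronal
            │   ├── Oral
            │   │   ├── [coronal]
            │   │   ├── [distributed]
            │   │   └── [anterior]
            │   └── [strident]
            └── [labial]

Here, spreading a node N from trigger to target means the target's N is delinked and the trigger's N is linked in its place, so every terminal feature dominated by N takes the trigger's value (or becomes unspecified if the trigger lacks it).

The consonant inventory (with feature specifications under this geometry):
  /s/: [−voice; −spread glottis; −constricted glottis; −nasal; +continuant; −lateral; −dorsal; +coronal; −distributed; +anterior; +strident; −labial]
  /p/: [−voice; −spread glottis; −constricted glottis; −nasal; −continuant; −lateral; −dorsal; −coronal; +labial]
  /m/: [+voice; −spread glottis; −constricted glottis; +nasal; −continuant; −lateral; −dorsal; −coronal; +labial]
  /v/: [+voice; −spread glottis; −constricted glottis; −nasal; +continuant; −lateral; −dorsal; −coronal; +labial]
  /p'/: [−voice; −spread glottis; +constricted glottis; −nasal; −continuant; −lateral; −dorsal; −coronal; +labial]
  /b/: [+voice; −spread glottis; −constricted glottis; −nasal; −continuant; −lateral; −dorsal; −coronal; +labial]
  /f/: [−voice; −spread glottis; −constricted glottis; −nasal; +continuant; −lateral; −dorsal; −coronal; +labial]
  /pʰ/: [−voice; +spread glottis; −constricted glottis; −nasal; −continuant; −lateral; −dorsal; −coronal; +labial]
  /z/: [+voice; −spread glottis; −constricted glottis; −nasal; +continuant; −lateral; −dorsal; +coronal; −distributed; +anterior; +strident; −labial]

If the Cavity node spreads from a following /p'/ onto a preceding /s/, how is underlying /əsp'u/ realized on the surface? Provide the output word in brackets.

[əpp'u]

The Cavity node dominates the terminals [nasal], [continuant], [lateral], [dorsal], [back], [high], [coronal], [distributed], [anterior], [strident], [labial].
Spreading Cavity from /p'/ onto /s/ replaces those values with /p'/'s: [−nasal], [−continuant], [−lateral], [−dorsal], [−coronal], [+labial]. Features outside Cavity ([voice], [spread glottis], [constricted glottis]) stay as in /s/.
Among the inventory, only /p/ has exactly this specification, giving the surface form [əpp'u].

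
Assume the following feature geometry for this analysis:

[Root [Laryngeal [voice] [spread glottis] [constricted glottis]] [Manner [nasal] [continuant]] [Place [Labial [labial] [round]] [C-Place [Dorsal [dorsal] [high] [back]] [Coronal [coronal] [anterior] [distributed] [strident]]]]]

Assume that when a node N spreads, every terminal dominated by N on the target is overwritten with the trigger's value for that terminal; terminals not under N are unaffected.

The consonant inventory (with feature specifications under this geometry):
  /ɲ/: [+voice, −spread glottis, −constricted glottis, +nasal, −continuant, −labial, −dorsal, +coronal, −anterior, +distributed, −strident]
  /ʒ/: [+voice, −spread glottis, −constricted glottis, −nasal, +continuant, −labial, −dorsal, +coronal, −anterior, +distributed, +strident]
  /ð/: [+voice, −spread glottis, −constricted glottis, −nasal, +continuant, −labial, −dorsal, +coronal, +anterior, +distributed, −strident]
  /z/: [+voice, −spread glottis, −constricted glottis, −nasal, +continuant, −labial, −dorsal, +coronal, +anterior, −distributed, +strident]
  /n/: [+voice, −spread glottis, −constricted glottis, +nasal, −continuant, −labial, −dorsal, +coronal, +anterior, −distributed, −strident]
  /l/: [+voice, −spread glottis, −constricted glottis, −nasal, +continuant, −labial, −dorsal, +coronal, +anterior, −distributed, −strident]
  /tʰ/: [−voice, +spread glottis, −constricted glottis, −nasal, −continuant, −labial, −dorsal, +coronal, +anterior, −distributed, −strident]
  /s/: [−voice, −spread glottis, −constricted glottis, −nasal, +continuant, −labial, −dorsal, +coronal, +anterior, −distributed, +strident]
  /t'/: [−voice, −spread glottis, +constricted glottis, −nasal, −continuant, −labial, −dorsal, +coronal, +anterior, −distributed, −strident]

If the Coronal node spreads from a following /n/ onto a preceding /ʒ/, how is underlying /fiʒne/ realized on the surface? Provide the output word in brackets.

Coronal immediately or transitively dominates [coronal], [anterior], [distributed], [strident].
After delinking /ʒ/'s Coronal and linking /n/'s, the affected terminals become [+coronal], [+anterior], [−distributed], [−strident]; [voice], [spread glottis], [constricted glottis], … (outside Coronal) are retained from /ʒ/.
The resulting bundle matches /l/ in the inventory; substituting it for /ʒ/ gives [filne].

[filne]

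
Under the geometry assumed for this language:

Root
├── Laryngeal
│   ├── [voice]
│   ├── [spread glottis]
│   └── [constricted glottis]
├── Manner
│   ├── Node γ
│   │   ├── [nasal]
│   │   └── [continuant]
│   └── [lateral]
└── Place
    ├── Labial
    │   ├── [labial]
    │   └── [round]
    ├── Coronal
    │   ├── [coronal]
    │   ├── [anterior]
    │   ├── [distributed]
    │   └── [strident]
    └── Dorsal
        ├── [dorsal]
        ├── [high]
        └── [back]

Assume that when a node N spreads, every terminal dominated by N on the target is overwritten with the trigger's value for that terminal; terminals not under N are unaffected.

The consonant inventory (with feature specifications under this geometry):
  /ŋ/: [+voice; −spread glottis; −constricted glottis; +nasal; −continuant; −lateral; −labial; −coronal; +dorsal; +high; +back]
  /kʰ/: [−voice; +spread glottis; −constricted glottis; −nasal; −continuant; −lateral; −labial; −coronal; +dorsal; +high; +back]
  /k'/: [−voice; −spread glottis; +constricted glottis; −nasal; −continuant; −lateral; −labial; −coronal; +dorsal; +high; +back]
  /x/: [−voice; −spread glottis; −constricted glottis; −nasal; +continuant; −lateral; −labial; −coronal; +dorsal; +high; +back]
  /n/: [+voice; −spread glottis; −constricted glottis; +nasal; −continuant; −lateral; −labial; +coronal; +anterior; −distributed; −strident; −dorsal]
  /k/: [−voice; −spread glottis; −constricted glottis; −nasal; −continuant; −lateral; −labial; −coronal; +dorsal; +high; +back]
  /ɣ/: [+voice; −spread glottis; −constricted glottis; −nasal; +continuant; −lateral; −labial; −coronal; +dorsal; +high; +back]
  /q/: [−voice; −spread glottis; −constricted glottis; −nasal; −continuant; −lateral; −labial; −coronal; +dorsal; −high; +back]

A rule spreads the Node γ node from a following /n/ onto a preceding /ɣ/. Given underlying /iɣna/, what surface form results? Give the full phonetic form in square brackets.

[iŋna]

Terminals under Node γ in this geometry: [nasal], [continuant].
The target acquires /n/'s values for everything under Node γ — [+nasal], [−continuant] — while keeping its own [voice], [spread glottis], [constricted glottis], ….
The resulting bundle matches /ŋ/ in the inventory; substituting it for /ɣ/ gives [iŋna].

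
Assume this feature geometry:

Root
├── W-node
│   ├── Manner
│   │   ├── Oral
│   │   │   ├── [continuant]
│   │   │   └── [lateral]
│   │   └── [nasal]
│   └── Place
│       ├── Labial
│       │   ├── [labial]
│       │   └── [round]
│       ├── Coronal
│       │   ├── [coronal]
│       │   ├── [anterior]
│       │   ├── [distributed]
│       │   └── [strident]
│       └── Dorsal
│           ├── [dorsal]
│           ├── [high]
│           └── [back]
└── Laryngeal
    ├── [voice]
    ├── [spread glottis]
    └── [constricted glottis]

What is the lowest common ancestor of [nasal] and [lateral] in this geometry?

[nasal]: Root → W-node → Manner → [nasal].
[lateral]: Root → W-node → Manner → Oral → [lateral].
The lowest node appearing on every path is Manner; each proper daughter of Manner fails to dominate at least one of the listed features.

Manner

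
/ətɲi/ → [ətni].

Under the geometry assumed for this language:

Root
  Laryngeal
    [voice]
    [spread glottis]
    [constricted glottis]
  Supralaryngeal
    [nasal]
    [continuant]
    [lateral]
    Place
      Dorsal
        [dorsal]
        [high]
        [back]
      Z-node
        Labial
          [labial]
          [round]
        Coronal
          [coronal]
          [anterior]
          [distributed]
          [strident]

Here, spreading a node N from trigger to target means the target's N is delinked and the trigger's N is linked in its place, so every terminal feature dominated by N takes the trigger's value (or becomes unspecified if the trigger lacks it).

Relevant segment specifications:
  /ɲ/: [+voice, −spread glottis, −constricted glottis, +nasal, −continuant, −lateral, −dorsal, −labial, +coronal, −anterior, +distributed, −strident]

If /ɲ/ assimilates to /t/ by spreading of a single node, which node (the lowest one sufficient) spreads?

Coronal

Comparing /ɲ/ with its surface form [n], the features that change are [anterior], [distributed].
These terminals are all dominated by Coronal, and no proper subconstituent of Coronal covers them all; Coronal is their lowest common ancestor.
If Coronal spreads, every terminal under it takes /t/'s value, producing [n] as observed.
[nasal], [voice] stay as in /ɲ/ although /t/ differs there, so no node dominating them spread; among the remaining candidates Coronal is the lowest that derives the output.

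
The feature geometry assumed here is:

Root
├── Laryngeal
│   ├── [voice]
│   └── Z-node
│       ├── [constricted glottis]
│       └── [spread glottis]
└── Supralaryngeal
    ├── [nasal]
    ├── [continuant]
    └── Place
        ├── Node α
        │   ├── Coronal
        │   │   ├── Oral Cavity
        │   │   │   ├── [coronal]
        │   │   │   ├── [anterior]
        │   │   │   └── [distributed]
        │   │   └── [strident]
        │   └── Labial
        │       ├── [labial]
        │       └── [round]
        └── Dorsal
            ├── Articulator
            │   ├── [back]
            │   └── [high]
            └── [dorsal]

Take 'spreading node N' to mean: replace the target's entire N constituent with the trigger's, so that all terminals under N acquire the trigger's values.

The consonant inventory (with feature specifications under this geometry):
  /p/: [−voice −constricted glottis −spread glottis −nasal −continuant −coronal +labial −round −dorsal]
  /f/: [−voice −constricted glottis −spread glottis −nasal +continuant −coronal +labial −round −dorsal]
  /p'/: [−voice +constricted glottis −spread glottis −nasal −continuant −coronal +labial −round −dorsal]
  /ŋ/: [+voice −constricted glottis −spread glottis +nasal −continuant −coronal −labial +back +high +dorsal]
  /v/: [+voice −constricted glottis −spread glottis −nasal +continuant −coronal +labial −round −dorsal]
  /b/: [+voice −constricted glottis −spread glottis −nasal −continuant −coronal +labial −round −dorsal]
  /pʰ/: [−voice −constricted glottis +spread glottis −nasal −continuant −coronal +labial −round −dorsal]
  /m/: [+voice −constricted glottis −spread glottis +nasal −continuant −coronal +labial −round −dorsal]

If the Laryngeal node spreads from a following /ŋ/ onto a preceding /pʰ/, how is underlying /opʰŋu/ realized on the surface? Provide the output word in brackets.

[obŋu]

Laryngeal immediately or transitively dominates [voice], [constricted glottis], [spread glottis].
Spreading Laryngeal from /ŋ/ onto /pʰ/ replaces those values with /ŋ/'s: [+voice], [−constricted glottis], [−spread glottis]. Features outside Laryngeal ([nasal], [continuant], [coronal], …) stay as in /pʰ/.
The resulting bundle matches /b/ in the inventory; substituting it for /pʰ/ gives [obŋu].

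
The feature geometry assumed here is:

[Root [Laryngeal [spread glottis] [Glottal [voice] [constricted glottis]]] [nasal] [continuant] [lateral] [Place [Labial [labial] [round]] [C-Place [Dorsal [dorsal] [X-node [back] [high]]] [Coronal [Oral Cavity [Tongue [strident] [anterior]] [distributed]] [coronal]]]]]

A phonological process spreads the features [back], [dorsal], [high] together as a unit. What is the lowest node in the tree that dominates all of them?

[back] is immediately dominated by X-node.
[dorsal] is immediately dominated by Dorsal.
[high] is immediately dominated by X-node.
The lowest node appearing on every path is Dorsal; each proper daughter of Dorsal fails to dominate at least one of the listed features.

Dorsal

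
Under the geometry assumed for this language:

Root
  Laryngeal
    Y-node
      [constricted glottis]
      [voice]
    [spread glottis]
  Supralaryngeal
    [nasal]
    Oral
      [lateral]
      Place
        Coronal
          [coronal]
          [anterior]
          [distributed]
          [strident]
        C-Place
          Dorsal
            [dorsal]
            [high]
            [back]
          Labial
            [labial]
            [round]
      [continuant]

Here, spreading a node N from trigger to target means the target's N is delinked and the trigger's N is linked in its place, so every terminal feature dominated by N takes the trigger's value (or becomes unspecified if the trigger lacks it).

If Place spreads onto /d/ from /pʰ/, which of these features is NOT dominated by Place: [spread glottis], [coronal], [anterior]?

[spread glottis]

Under this geometry, Place contains [coronal], [anterior], [distributed], [strident], [dorsal], [high], [back], [labial], [round].
[coronal], [anterior] all lie under Place, so they are overwritten when Place spreads.
But [spread glottis] is a dependent of Laryngeal, outside Place; it is therefore untouched by the spreading.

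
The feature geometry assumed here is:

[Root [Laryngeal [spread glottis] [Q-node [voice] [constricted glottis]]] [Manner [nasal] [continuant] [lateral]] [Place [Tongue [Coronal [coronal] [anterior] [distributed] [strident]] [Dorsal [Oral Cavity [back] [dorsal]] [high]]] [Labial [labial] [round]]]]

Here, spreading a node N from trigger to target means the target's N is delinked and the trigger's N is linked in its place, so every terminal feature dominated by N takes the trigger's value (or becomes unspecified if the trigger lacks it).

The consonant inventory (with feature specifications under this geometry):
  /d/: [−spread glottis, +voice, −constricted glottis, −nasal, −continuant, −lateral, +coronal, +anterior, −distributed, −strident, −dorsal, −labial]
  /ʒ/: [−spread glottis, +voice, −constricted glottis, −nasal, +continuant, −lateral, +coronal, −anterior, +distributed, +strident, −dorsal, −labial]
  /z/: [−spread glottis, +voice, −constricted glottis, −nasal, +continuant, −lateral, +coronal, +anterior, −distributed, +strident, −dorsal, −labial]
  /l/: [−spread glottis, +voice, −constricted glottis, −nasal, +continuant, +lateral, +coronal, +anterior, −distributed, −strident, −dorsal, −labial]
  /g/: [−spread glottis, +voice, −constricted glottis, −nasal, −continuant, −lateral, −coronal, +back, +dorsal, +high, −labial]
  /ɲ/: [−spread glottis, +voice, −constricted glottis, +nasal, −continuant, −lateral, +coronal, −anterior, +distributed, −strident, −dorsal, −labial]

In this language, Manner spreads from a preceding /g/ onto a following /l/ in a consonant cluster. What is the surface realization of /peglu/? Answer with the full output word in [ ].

The Manner node dominates the terminals [nasal], [continuant], [lateral].
Spreading Manner from /g/ onto /l/ replaces those values with /g/'s: [−nasal], [−continuant], [−lateral]. Features outside Manner ([spread glottis], [voice], [constricted glottis], …) stay as in /l/.
This feature bundle is that of [d], so /peglu/ surfaces as [pegdu].

[pegdu]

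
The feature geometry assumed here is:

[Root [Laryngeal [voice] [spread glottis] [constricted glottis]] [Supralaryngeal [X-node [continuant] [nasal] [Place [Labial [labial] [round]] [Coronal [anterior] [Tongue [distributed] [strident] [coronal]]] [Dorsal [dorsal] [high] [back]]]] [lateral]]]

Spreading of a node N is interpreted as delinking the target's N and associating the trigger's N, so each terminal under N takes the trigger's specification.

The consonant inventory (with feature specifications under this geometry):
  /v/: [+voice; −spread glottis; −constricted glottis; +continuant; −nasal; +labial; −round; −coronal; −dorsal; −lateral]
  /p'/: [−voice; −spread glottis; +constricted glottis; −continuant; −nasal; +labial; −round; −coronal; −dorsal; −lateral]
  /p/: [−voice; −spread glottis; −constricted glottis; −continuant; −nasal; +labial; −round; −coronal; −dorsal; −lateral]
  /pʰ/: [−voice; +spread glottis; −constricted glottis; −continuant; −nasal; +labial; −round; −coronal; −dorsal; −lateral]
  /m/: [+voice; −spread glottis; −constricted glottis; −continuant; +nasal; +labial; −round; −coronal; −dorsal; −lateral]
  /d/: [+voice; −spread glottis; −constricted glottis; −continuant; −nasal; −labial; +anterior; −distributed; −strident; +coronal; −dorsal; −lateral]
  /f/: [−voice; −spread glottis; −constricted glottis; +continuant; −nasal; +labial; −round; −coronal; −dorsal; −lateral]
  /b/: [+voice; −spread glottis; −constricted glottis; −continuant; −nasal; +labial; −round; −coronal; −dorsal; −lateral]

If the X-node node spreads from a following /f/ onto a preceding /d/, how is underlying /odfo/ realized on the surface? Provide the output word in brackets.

Terminals under X-node in this geometry: [continuant], [nasal], [labial], [round], [anterior], [distributed], [strident], [coronal], [dorsal], [high], [back].
Spreading X-node from /f/ onto /d/ replaces those values with /f/'s: [+continuant], [−nasal], [+labial], [−round], [−coronal], [−dorsal]. Features outside X-node ([voice], [spread glottis], [constricted glottis], …) stay as in /d/.
The resulting bundle matches /v/ in the inventory; substituting it for /d/ gives [ovfo].

[ovfo]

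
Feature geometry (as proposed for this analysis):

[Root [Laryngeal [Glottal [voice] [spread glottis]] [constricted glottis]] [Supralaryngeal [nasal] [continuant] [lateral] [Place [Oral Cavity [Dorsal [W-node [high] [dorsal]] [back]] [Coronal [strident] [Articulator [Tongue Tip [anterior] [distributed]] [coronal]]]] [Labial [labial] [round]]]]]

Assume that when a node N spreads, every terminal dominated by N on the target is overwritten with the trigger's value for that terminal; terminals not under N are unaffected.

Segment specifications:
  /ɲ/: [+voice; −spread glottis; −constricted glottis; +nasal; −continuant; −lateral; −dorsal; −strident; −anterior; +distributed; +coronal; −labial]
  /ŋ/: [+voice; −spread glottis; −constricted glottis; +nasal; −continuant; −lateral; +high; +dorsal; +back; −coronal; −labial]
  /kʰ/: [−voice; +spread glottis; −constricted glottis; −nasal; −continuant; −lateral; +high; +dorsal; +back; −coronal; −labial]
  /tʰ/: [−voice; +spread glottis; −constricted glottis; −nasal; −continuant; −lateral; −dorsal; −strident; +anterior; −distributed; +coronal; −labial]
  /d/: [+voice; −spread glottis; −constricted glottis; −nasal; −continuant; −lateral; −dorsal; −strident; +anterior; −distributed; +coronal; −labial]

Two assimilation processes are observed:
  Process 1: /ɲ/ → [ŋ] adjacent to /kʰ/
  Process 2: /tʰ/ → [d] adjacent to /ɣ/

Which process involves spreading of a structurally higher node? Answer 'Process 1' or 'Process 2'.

Process 2

Process 1 alters [coronal], [anterior], [distributed], [strident], [dorsal], [high], [back]; the lowest common ancestor is Oral Cavity (depth 3 from Root).
In Process 2, [voice], [spread glottis] change, so the minimal spreading node is Glottal at depth 2.
Glottal (depth 2) sits above Oral Cavity (depth 3), making Process 2 the one with the higher spreading node.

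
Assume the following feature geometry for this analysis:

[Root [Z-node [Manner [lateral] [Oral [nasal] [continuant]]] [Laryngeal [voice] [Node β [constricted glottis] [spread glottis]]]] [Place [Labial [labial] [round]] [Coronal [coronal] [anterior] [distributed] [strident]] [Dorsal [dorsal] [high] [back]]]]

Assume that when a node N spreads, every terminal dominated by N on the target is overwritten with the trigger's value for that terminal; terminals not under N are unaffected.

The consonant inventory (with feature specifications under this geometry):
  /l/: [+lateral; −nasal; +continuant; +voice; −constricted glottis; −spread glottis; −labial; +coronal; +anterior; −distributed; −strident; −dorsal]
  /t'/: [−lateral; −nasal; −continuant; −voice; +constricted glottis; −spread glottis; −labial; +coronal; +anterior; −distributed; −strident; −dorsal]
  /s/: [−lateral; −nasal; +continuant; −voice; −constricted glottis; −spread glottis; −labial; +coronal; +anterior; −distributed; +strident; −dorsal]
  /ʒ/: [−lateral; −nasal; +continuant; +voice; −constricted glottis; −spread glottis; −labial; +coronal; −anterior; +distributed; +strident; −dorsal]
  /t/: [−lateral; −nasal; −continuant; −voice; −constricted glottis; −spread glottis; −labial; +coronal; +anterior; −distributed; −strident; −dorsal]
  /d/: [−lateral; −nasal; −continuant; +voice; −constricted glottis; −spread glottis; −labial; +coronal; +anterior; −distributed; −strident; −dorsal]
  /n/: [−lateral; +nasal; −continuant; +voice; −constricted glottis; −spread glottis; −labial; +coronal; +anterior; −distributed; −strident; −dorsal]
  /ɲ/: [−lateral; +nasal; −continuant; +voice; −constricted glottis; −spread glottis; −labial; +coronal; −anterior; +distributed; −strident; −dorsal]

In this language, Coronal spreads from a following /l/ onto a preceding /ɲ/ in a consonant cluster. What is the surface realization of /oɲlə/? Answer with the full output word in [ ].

[onlə]

Coronal immediately or transitively dominates [coronal], [anterior], [distributed], [strident].
After delinking /ɲ/'s Coronal and linking /l/'s, the affected terminals become [+coronal], [+anterior], [−distributed], [−strident]; [lateral], [nasal], [continuant], … (outside Coronal) are retained from /ɲ/.
The resulting bundle matches /n/ in the inventory; substituting it for /ɲ/ gives [onlə].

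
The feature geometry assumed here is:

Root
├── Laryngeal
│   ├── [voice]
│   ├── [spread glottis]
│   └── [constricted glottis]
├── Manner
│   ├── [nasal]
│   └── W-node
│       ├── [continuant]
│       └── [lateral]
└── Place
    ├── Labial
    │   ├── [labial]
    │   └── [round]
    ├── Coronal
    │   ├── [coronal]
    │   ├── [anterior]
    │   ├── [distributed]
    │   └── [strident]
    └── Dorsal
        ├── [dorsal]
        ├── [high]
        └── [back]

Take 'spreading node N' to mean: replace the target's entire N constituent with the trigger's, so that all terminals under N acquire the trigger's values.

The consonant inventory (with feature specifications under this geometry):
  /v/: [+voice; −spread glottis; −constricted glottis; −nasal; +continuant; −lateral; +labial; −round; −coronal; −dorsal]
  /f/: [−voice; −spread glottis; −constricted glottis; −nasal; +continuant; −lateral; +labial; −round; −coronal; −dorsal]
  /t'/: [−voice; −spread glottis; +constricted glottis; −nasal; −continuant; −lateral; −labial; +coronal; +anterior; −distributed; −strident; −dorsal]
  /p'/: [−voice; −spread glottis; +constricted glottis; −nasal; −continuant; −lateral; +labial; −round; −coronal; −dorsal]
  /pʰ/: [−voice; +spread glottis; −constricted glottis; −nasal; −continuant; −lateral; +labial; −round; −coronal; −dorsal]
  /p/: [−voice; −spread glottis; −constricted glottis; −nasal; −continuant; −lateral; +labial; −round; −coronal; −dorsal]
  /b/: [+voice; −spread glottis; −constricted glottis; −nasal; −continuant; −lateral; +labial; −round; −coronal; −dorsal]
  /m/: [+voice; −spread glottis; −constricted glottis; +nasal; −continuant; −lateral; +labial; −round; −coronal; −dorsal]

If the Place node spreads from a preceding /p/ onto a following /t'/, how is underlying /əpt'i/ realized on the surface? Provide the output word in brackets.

Place immediately or transitively dominates [labial], [round], [coronal], [anterior], [distributed], [strident], [dorsal], [high], [back].
Spreading Place from /p/ onto /t'/ replaces those values with /p/'s: [+labial], [−round], [−coronal], [−dorsal]. Features outside Place ([voice], [spread glottis], [constricted glottis], …) stay as in /t'/.
The resulting bundle matches /p'/ in the inventory; substituting it for /t'/ gives [əpp'i].

[əpp'i]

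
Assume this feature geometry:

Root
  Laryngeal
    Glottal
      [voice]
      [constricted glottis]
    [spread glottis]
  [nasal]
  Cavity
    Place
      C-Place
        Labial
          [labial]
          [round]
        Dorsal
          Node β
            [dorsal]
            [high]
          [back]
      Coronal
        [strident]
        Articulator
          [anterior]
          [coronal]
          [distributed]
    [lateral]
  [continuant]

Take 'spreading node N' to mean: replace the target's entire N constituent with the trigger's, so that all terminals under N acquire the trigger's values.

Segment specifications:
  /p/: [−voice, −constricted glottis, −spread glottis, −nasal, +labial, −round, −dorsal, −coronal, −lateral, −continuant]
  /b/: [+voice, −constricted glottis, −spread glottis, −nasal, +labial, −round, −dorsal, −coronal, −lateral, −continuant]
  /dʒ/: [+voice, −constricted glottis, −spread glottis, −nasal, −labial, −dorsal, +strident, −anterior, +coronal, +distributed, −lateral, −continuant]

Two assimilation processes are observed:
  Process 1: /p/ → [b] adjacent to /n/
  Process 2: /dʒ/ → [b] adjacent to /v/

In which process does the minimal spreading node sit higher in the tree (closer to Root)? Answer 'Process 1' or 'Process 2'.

In Process 1, [voice] changes, so the minimal spreading node is [voice] at depth 3.
Process 2 alters [labial], [round], [coronal], [anterior], [distributed], [strident]; the lowest common ancestor is Place (depth 2 from Root).
Place is closer to Root than [voice], so Process 2 spreads the higher node.

Process 2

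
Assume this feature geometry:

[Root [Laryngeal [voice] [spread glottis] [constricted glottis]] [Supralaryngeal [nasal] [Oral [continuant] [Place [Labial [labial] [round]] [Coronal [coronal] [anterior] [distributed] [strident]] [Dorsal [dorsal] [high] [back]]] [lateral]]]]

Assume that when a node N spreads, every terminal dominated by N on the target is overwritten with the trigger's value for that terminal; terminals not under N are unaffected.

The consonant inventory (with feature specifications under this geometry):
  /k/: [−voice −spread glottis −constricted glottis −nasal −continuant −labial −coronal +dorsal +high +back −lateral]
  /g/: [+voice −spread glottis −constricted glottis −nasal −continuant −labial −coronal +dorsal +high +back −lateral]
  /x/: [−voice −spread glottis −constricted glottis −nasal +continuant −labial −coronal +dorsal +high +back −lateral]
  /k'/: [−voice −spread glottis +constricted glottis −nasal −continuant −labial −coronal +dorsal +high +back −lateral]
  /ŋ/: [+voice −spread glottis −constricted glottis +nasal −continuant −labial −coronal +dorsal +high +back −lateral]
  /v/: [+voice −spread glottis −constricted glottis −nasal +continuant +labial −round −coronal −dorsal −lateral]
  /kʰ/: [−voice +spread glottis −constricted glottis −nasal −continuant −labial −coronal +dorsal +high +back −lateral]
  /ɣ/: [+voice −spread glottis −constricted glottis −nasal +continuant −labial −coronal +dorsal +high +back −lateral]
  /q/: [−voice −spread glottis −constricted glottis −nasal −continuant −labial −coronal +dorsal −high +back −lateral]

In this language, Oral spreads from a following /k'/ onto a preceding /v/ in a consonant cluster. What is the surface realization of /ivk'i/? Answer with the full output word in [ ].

The Oral node dominates the terminals [continuant], [labial], [round], [coronal], [anterior], [distributed], [strident], [dorsal], [high], [back], [lateral].
Spreading Oral from /k'/ onto /v/ replaces those values with /k'/'s: [−continuant], [−labial], [−coronal], [+dorsal], [+high], [+back], [−lateral]. Features outside Oral ([voice], [spread glottis], [constricted glottis], …) stay as in /v/.
Among the inventory, only /g/ has exactly this specification, giving the surface form [igk'i].

[igk'i]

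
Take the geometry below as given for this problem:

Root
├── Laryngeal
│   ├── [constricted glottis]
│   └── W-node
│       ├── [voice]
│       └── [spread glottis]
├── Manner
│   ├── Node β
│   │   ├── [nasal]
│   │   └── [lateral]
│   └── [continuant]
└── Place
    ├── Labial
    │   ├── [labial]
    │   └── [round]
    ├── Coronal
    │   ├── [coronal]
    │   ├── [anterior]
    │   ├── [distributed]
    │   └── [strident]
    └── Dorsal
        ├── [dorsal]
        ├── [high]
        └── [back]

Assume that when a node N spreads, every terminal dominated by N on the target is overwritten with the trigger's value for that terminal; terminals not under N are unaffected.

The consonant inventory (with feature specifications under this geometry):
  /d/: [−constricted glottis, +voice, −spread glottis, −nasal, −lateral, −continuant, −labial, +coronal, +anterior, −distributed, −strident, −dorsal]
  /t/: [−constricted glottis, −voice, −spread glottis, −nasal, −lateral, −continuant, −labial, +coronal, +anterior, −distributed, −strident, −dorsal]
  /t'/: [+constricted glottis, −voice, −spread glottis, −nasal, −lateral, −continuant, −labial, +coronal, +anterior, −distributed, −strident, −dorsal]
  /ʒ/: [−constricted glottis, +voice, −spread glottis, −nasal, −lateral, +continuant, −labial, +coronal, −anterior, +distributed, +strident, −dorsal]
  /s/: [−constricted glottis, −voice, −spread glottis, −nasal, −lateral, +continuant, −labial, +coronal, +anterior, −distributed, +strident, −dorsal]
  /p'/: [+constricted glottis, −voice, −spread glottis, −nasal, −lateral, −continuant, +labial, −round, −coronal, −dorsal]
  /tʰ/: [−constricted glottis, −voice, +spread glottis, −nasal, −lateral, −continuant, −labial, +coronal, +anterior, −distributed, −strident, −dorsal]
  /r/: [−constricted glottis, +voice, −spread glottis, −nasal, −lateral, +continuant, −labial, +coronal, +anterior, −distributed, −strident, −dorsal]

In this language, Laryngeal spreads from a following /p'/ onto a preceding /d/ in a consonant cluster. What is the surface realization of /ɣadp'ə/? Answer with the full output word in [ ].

Laryngeal immediately or transitively dominates [constricted glottis], [voice], [spread glottis].
After delinking /d/'s Laryngeal and linking /p'/'s, the affected terminals become [+constricted glottis], [−voice], [−spread glottis]; [nasal], [lateral], [continuant], … (outside Laryngeal) are retained from /d/.
This feature bundle is that of [t'], so /ɣadp'ə/ surfaces as [ɣat'p'ə].

[ɣat'p'ə]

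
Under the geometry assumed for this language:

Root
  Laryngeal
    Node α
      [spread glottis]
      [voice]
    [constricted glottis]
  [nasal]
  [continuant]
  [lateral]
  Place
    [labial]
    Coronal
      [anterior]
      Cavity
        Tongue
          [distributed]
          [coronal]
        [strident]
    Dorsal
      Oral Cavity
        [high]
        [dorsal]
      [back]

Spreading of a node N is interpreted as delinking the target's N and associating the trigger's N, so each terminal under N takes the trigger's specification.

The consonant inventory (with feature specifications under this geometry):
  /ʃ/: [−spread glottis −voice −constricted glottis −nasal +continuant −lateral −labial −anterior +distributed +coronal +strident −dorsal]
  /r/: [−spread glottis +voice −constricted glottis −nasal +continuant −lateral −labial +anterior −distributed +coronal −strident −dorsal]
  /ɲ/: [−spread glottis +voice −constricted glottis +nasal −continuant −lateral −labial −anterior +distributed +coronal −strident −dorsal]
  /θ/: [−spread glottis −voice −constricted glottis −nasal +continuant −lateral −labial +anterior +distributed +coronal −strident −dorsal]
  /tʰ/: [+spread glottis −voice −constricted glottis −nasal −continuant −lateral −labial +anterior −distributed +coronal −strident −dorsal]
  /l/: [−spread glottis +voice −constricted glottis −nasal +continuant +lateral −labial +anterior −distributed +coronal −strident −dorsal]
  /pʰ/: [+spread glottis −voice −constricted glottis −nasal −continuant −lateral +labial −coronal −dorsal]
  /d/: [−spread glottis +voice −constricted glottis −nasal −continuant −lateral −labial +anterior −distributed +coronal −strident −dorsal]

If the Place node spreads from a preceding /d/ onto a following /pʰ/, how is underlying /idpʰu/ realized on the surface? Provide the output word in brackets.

Terminals under Place in this geometry: [labial], [anterior], [distributed], [coronal], [strident], [high], [dorsal], [back].
After delinking /pʰ/'s Place and linking /d/'s, the affected terminals become [−labial], [+anterior], [−distributed], [+coronal], [−strident], [−dorsal]; [spread glottis], [voice], [constricted glottis], … (outside Place) are retained from /pʰ/.
This feature bundle is that of [tʰ], so /idpʰu/ surfaces as [idtʰu].

[idtʰu]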